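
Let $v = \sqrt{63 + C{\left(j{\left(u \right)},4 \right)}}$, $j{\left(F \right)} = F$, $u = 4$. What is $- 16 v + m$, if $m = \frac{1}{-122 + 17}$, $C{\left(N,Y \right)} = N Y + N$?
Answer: $- \frac{1}{105} - 16 \sqrt{83} \approx -145.78$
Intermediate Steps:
$C{\left(N,Y \right)} = N + N Y$
$m = - \frac{1}{105}$ ($m = \frac{1}{-105} = - \frac{1}{105} \approx -0.0095238$)
$v = \sqrt{83}$ ($v = \sqrt{63 + 4 \left(1 + 4\right)} = \sqrt{63 + 4 \cdot 5} = \sqrt{63 + 20} = \sqrt{83} \approx 9.1104$)
$- 16 v + m = - 16 \sqrt{83} - \frac{1}{105} = - \frac{1}{105} - 16 \sqrt{83}$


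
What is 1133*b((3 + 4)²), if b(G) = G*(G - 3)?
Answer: 2553782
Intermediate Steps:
b(G) = G*(-3 + G)
1133*b((3 + 4)²) = 1133*((3 + 4)²*(-3 + (3 + 4)²)) = 1133*(7²*(-3 + 7²)) = 1133*(49*(-3 + 49)) = 1133*(49*46) = 1133*2254 = 2553782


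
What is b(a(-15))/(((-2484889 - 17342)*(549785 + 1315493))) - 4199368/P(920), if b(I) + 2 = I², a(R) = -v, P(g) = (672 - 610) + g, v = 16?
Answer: -4899986814662197913/1145836004846019 ≈ -4276.3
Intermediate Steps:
P(g) = 62 + g
a(R) = -16 (a(R) = -1*16 = -16)
b(I) = -2 + I²
b(a(-15))/(((-2484889 - 17342)*(549785 + 1315493))) - 4199368/P(920) = (-2 + (-16)²)/(((-2484889 - 17342)*(549785 + 1315493))) - 4199368/(62 + 920) = (-2 + 256)/((-2502231*1865278)) - 4199368/982 = 254/(-4667356435218) - 4199368*1/982 = 254*(-1/4667356435218) - 2099684/491 = -127/2333678217609 - 2099684/491 = -4899986814662197913/1145836004846019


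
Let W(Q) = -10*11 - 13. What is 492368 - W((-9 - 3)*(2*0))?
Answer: 492491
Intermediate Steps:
W(Q) = -123 (W(Q) = -110 - 13 = -123)
492368 - W((-9 - 3)*(2*0)) = 492368 - 1*(-123) = 492368 + 123 = 492491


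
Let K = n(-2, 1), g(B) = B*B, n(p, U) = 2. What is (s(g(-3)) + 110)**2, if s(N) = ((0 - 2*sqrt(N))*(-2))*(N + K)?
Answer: 58564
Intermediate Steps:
g(B) = B**2
K = 2
s(N) = 4*sqrt(N)*(2 + N) (s(N) = ((0 - 2*sqrt(N))*(-2))*(N + 2) = (-2*sqrt(N)*(-2))*(2 + N) = (4*sqrt(N))*(2 + N) = 4*sqrt(N)*(2 + N))
(s(g(-3)) + 110)**2 = (4*sqrt((-3)**2)*(2 + (-3)**2) + 110)**2 = (4*sqrt(9)*(2 + 9) + 110)**2 = (4*3*11 + 110)**2 = (132 + 110)**2 = 242**2 = 58564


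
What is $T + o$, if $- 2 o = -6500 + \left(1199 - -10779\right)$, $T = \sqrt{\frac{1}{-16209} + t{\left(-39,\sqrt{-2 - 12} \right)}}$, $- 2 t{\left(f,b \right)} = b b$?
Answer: $-2739 + \frac{\sqrt{204345062}}{5403} \approx -2736.4$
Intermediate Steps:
$t{\left(f,b \right)} = - \frac{b^{2}}{2}$ ($t{\left(f,b \right)} = - \frac{b b}{2} = - \frac{b^{2}}{2}$)
$T = \frac{\sqrt{204345062}}{5403}$ ($T = \sqrt{\frac{1}{-16209} - \frac{\left(\sqrt{-2 - 12}\right)^{2}}{2}} = \sqrt{- \frac{1}{16209} - \frac{\left(\sqrt{-14}\right)^{2}}{2}} = \sqrt{- \frac{1}{16209} - \frac{\left(i \sqrt{14}\right)^{2}}{2}} = \sqrt{- \frac{1}{16209} - -7} = \sqrt{- \frac{1}{16209} + 7} = \sqrt{\frac{113462}{16209}} = \frac{\sqrt{204345062}}{5403} \approx 2.6457$)
$o = -2739$ ($o = - \frac{-6500 + \left(1199 - -10779\right)}{2} = - \frac{-6500 + \left(1199 + 10779\right)}{2} = - \frac{-6500 + 11978}{2} = \left(- \frac{1}{2}\right) 5478 = -2739$)
$T + o = \frac{\sqrt{204345062}}{5403} - 2739 = -2739 + \frac{\sqrt{204345062}}{5403}$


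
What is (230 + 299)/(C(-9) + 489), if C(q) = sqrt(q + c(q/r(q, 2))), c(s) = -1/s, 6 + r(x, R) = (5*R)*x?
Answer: 776043/717422 - 529*I*sqrt(177)/717422 ≈ 1.0817 - 0.00981*I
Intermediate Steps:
r(x, R) = -6 + 5*R*x (r(x, R) = -6 + (5*R)*x = -6 + 5*R*x)
C(q) = sqrt(q - (-6 + 10*q)/q) (C(q) = sqrt(q - 1/(q/(-6 + 5*2*q))) = sqrt(q - 1/(q/(-6 + 10*q))) = sqrt(q - (-6 + 10*q)/q))
(230 + 299)/(C(-9) + 489) = (230 + 299)/(sqrt(-10 - 9 + 6/(-9)) + 489) = 529/(sqrt(-10 - 9 + 6*(-1/9)) + 489) = 529/(sqrt(-10 - 9 - 2/3) + 489) = 529/(sqrt(-59/3) + 489) = 529/(I*sqrt(177)/3 + 489) = 529/(489 + I*sqrt(177)/3)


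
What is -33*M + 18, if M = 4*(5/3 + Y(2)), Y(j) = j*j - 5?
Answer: -70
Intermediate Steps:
Y(j) = -5 + j**2 (Y(j) = j**2 - 5 = -5 + j**2)
M = 8/3 (M = 4*(5/3 + (-5 + 2**2)) = 4*(5*(1/3) + (-5 + 4)) = 4*(5/3 - 1) = 4*(2/3) = 8/3 ≈ 2.6667)
-33*M + 18 = -33*8/3 + 18 = -88 + 18 = -70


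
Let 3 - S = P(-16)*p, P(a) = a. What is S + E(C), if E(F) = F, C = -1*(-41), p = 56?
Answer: 940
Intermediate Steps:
C = 41
S = 899 (S = 3 - (-16)*56 = 3 - 1*(-896) = 3 + 896 = 899)
S + E(C) = 899 + 41 = 940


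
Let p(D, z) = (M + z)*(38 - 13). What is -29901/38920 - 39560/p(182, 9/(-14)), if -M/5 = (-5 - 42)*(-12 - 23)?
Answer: -2581151147/4481988280 ≈ -0.57589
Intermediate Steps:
M = -8225 (M = -5*(-5 - 42)*(-12 - 23) = -(-235)*(-35) = -5*1645 = -8225)
p(D, z) = -205625 + 25*z (p(D, z) = (-8225 + z)*(38 - 13) = (-8225 + z)*25 = -205625 + 25*z)
-29901/38920 - 39560/p(182, 9/(-14)) = -29901/38920 - 39560/(-205625 + 25*(9/(-14))) = -29901*1/38920 - 39560/(-205625 + 25*(9*(-1/14))) = -29901/38920 - 39560/(-205625 + 25*(-9/14)) = -29901/38920 - 39560/(-205625 - 225/14) = -29901/38920 - 39560/(-2878975/14) = -29901/38920 - 39560*(-14/2878975) = -29901/38920 + 110768/575795 = -2581151147/4481988280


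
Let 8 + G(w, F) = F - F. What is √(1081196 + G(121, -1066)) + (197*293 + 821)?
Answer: 58542 + 18*√3337 ≈ 59582.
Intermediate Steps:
G(w, F) = -8 (G(w, F) = -8 + (F - F) = -8 + 0 = -8)
√(1081196 + G(121, -1066)) + (197*293 + 821) = √(1081196 - 8) + (197*293 + 821) = √1081188 + (57721 + 821) = 18*√3337 + 58542 = 58542 + 18*√3337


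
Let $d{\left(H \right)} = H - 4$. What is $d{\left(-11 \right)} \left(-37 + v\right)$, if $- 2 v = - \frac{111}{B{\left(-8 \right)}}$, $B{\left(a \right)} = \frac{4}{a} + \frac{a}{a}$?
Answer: $-1110$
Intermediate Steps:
$d{\left(H \right)} = -4 + H$
$B{\left(a \right)} = 1 + \frac{4}{a}$ ($B{\left(a \right)} = \frac{4}{a} + 1 = 1 + \frac{4}{a}$)
$v = 111$ ($v = - \frac{\left(-111\right) \frac{1}{\frac{1}{-8} \left(4 - 8\right)}}{2} = - \frac{\left(-111\right) \frac{1}{\left(- \frac{1}{8}\right) \left(-4\right)}}{2} = - \frac{\left(-111\right) \frac{1}{\frac{1}{2}}}{2} = - \frac{\left(-111\right) 2}{2} = \left(- \frac{1}{2}\right) \left(-222\right) = 111$)
$d{\left(-11 \right)} \left(-37 + v\right) = \left(-4 - 11\right) \left(-37 + 111\right) = \left(-15\right) 74 = -1110$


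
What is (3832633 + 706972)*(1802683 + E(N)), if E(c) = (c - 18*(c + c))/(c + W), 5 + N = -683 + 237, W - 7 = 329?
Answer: 188205449951960/23 ≈ 8.1828e+12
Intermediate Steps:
W = 336 (W = 7 + 329 = 336)
N = -451 (N = -5 + (-683 + 237) = -5 - 446 = -451)
E(c) = -35*c/(336 + c) (E(c) = (c - 18*(c + c))/(c + 336) = (c - 36*c)/(336 + c) = (-35*c)/(336 + c) = -35*c/(336 + c))
(3832633 + 706972)*(1802683 + E(N)) = (3832633 + 706972)*(1802683 - 35*(-451)/(336 - 451)) = 4539605*(1802683 - 35*(-451)/(-115)) = 4539605*(1802683 - 35*(-451)*(-1/115)) = 4539605*(1802683 - 3157/23) = 4539605*(41458552/23) = 188205449951960/23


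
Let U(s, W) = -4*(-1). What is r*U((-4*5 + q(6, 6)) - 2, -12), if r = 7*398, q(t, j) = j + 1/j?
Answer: 11144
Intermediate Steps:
U(s, W) = 4
r = 2786
r*U((-4*5 + q(6, 6)) - 2, -12) = 2786*4 = 11144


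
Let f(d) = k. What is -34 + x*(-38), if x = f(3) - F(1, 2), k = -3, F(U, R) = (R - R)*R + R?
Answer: 156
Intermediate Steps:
F(U, R) = R (F(U, R) = 0*R + R = 0 + R = R)
f(d) = -3
x = -5 (x = -3 - 1*2 = -3 - 2 = -5)
-34 + x*(-38) = -34 - 5*(-38) = -34 + 190 = 156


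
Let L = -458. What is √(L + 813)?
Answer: √355 ≈ 18.841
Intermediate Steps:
√(L + 813) = √(-458 + 813) = √355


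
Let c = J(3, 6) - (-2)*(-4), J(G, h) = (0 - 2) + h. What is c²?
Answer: 16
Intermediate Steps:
J(G, h) = -2 + h
c = -4 (c = (-2 + 6) - (-2)*(-4) = 4 - 1*8 = 4 - 8 = -4)
c² = (-4)² = 16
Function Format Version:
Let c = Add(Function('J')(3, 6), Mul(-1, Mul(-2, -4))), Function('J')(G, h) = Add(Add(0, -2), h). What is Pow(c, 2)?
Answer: 16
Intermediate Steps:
Function('J')(G, h) = Add(-2, h)
c = -4 (c = Add(Add(-2, 6), Mul(-1, Mul(-2, -4))) = Add(4, Mul(-1, 8)) = Add(4, -8) = -4)
Pow(c, 2) = Pow(-4, 2) = 16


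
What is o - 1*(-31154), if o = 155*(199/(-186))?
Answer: 185929/6 ≈ 30988.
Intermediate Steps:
o = -995/6 (o = 155*(199*(-1/186)) = 155*(-199/186) = -995/6 ≈ -165.83)
o - 1*(-31154) = -995/6 - 1*(-31154) = -995/6 + 31154 = 185929/6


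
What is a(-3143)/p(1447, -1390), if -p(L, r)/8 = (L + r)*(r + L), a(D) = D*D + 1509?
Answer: -4939979/12996 ≈ -380.12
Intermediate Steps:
a(D) = 1509 + D² (a(D) = D² + 1509 = 1509 + D²)
p(L, r) = -8*(L + r)² (p(L, r) = -8*(L + r)*(r + L) = -8*(L + r)*(L + r) = -8*(L + r)²)
a(-3143)/p(1447, -1390) = (1509 + (-3143)²)/((-8*(1447 - 1390)²)) = (1509 + 9878449)/((-8*57²)) = 9879958/((-8*3249)) = 9879958/(-25992) = 9879958*(-1/25992) = -4939979/12996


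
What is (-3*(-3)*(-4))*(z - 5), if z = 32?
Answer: -972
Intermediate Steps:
(-3*(-3)*(-4))*(z - 5) = (-3*(-3)*(-4))*(32 - 5) = (9*(-4))*27 = -36*27 = -972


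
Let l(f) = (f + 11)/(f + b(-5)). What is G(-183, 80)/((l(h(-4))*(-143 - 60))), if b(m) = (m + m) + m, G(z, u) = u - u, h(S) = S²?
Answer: 0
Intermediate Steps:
G(z, u) = 0
b(m) = 3*m (b(m) = 2*m + m = 3*m)
l(f) = (11 + f)/(-15 + f) (l(f) = (f + 11)/(f + 3*(-5)) = (11 + f)/(f - 15) = (11 + f)/(-15 + f))
G(-183, 80)/((l(h(-4))*(-143 - 60))) = 0/((((11 + (-4)²)/(-15 + (-4)²))*(-143 - 60))) = 0/((((11 + 16)/(-15 + 16))*(-203))) = 0/(((27/1)*(-203))) = 0/(((1*27)*(-203))) = 0/((27*(-203))) = 0/(-5481) = 0*(-1/5481) = 0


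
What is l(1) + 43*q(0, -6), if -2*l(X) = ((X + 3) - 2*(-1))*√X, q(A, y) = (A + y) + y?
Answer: -519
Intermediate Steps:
q(A, y) = A + 2*y
l(X) = -√X*(5 + X)/2 (l(X) = -((X + 3) - 2*(-1))*√X/2 = -((3 + X) + 2)*√X/2 = -(5 + X)*√X/2 = -√X*(5 + X)/2)
l(1) + 43*q(0, -6) = √1*(-5 - 1*1)/2 + 43*(0 + 2*(-6)) = (½)*1*(-5 - 1) + 43*(0 - 12) = (½)*1*(-6) + 43*(-12) = -3 - 516 = -519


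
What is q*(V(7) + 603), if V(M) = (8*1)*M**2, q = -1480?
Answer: -1472600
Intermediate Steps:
V(M) = 8*M**2
q*(V(7) + 603) = -1480*(8*7**2 + 603) = -1480*(8*49 + 603) = -1480*(392 + 603) = -1480*995 = -1472600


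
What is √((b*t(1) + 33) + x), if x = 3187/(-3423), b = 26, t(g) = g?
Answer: √680389710/3423 ≈ 7.6203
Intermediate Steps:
x = -3187/3423 (x = 3187*(-1/3423) = -3187/3423 ≈ -0.93106)
√((b*t(1) + 33) + x) = √((26*1 + 33) - 3187/3423) = √((26 + 33) - 3187/3423) = √(59 - 3187/3423) = √(198770/3423) = √680389710/3423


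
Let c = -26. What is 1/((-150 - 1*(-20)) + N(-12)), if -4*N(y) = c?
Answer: -2/247 ≈ -0.0080972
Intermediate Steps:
N(y) = 13/2 (N(y) = -1/4*(-26) = 13/2)
1/((-150 - 1*(-20)) + N(-12)) = 1/((-150 - 1*(-20)) + 13/2) = 1/((-150 + 20) + 13/2) = 1/(-130 + 13/2) = 1/(-247/2) = -2/247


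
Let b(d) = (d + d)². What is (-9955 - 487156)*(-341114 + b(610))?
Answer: -570328490746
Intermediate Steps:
b(d) = 4*d² (b(d) = (2*d)² = 4*d²)
(-9955 - 487156)*(-341114 + b(610)) = (-9955 - 487156)*(-341114 + 4*610²) = -497111*(-341114 + 4*372100) = -497111*(-341114 + 1488400) = -497111*1147286 = -570328490746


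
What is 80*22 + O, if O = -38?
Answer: 1722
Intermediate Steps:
80*22 + O = 80*22 - 38 = 1760 - 38 = 1722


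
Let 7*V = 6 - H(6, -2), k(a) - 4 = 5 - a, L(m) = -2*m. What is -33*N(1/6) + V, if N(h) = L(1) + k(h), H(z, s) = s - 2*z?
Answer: -3117/14 ≈ -222.64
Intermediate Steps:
k(a) = 9 - a (k(a) = 4 + (5 - a) = 9 - a)
N(h) = 7 - h (N(h) = -2*1 + (9 - h) = -2 + (9 - h) = 7 - h)
V = 20/7 (V = (6 - (-2 - 2*6))/7 = (6 - (-2 - 12))/7 = (6 - 1*(-14))/7 = (6 + 14)/7 = (⅐)*20 = 20/7 ≈ 2.8571)
-33*N(1/6) + V = -33*(7 - 1/6) + 20/7 = -33*(7 - 1*⅙) + 20/7 = -33*(7 - ⅙) + 20/7 = -33*41/6 + 20/7 = -451/2 + 20/7 = -3117/14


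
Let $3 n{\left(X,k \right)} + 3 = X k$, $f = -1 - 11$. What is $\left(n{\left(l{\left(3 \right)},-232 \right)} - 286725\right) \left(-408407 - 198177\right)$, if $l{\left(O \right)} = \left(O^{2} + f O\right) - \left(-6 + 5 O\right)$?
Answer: $172234674128$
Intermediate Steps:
$f = -12$
$l{\left(O \right)} = 6 + O^{2} - 17 O$ ($l{\left(O \right)} = \left(O^{2} - 12 O\right) - \left(-6 + 5 O\right) = 6 + O^{2} - 17 O$)
$n{\left(X,k \right)} = -1 + \frac{X k}{3}$
$\left(n{\left(l{\left(3 \right)},-232 \right)} - 286725\right) \left(-408407 - 198177\right) = \left(\left(-1 + \frac{1}{3} \left(6 + 3^{2} - 51\right) \left(-232\right)\right) - 286725\right) \left(-408407 - 198177\right) = \left(\left(-1 + \frac{1}{3} \left(6 + 9 - 51\right) \left(-232\right)\right) - 286725\right) \left(-606584\right) = \left(\left(-1 + \frac{1}{3} \left(-36\right) \left(-232\right)\right) - 286725\right) \left(-606584\right) = \left(\left(-1 + 2784\right) - 286725\right) \left(-606584\right) = \left(2783 - 286725\right) \left(-606584\right) = \left(-283942\right) \left(-606584\right) = 172234674128$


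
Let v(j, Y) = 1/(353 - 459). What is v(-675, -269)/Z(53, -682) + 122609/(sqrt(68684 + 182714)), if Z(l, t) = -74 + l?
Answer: 1/2226 + 122609*sqrt(251398)/251398 ≈ 244.54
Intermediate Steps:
v(j, Y) = -1/106 (v(j, Y) = 1/(-106) = -1/106)
v(-675, -269)/Z(53, -682) + 122609/(sqrt(68684 + 182714)) = -1/(106*(-74 + 53)) + 122609/(sqrt(68684 + 182714)) = -1/106/(-21) + 122609/(sqrt(251398)) = -1/106*(-1/21) + 122609*(sqrt(251398)/251398) = 1/2226 + 122609*sqrt(251398)/251398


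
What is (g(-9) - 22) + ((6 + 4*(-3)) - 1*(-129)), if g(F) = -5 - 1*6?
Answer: 90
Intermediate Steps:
g(F) = -11 (g(F) = -5 - 6 = -11)
(g(-9) - 22) + ((6 + 4*(-3)) - 1*(-129)) = (-11 - 22) + ((6 + 4*(-3)) - 1*(-129)) = -33 + ((6 - 12) + 129) = -33 + (-6 + 129) = -33 + 123 = 90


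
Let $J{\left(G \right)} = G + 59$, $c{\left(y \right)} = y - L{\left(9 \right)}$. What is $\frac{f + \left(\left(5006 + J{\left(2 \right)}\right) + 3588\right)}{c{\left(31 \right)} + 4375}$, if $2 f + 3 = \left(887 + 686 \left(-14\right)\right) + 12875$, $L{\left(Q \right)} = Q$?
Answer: $\frac{21465}{8794} \approx 2.4409$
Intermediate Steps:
$c{\left(y \right)} = -9 + y$ ($c{\left(y \right)} = y - 9 = -9 + y$)
$J{\left(G \right)} = 59 + G$
$f = \frac{4155}{2}$ ($f = - \frac{3}{2} + \frac{\left(887 + 686 \left(-14\right)\right) + 12875}{2} = - \frac{3}{2} + \frac{\left(887 - 9604\right) + 12875}{2} = - \frac{3}{2} + \frac{-8717 + 12875}{2} = - \frac{3}{2} + \frac{1}{2} \cdot 4158 = - \frac{3}{2} + 2079 = \frac{4155}{2} \approx 2077.5$)
$\frac{f + \left(\left(5006 + J{\left(2 \right)}\right) + 3588\right)}{c{\left(31 \right)} + 4375} = \frac{\frac{4155}{2} + \left(\left(5006 + \left(59 + 2\right)\right) + 3588\right)}{\left(-9 + 31\right) + 4375} = \frac{\frac{4155}{2} + \left(\left(5006 + 61\right) + 3588\right)}{22 + 4375} = \frac{\frac{4155}{2} + \left(5067 + 3588\right)}{4397} = \left(\frac{4155}{2} + 8655\right) \frac{1}{4397} = \frac{21465}{2} \cdot \frac{1}{4397} = \frac{21465}{8794}$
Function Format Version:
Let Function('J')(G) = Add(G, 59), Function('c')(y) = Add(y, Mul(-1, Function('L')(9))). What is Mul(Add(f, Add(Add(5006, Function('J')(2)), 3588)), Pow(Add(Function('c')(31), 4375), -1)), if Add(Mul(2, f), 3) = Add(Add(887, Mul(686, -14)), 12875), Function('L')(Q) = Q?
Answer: Rational(21465, 8794) ≈ 2.4409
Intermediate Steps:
Function('c')(y) = Add(-9, y) (Function('c')(y) = Add(y, Mul(-1, 9)) = Add(y, -9) = Add(-9, y))
Function('J')(G) = Add(59, G)
f = Rational(4155, 2) (f = Add(Rational(-3, 2), Mul(Rational(1, 2), Add(Add(887, Mul(686, -14)), 12875))) = Add(Rational(-3, 2), Mul(Rational(1, 2), Add(Add(887, -9604), 12875))) = Add(Rational(-3, 2), Mul(Rational(1, 2), Add(-8717, 12875))) = Add(Rational(-3, 2), Mul(Rational(1, 2), 4158)) = Add(Rational(-3, 2), 2079) = Rational(4155, 2) ≈ 2077.5)
Mul(Add(f, Add(Add(5006, Function('J')(2)), 3588)), Pow(Add(Function('c')(31), 4375), -1)) = Mul(Add(Rational(4155, 2), Add(Add(5006, Add(59, 2)), 3588)), Pow(Add(Add(-9, 31), 4375), -1)) = Mul(Add(Rational(4155, 2), Add(Add(5006, 61), 3588)), Pow(Add(22, 4375), -1)) = Mul(Add(Rational(4155, 2), Add(5067, 3588)), Pow(4397, -1)) = Mul(Add(Rational(4155, 2), 8655), Rational(1, 4397)) = Mul(Rational(21465, 2), Rational(1, 4397)) = Rational(21465, 8794)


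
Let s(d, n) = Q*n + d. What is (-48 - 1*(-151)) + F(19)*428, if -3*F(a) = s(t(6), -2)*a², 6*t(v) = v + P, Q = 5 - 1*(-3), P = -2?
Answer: 7108295/9 ≈ 7.8981e+5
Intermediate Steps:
Q = 8 (Q = 5 + 3 = 8)
t(v) = -⅓ + v/6 (t(v) = (v - 2)/6 = (-2 + v)/6 = -⅓ + v/6)
s(d, n) = d + 8*n (s(d, n) = 8*n + d = d + 8*n)
F(a) = 46*a²/9 (F(a) = -((-⅓ + (⅙)*6) + 8*(-2))*a²/3 = -((-⅓ + 1) - 16)*a²/3 = -(⅔ - 16)*a²/3 = -(-46)*a²/9 = 46*a²/9)
(-48 - 1*(-151)) + F(19)*428 = (-48 - 1*(-151)) + ((46/9)*19²)*428 = (-48 + 151) + ((46/9)*361)*428 = 103 + (16606/9)*428 = 103 + 7107368/9 = 7108295/9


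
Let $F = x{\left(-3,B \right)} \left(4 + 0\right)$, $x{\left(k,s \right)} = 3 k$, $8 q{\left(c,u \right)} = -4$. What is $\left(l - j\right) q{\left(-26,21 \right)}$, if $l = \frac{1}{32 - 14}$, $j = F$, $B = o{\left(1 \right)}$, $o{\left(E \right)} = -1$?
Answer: $- \frac{649}{36} \approx -18.028$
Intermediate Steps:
$q{\left(c,u \right)} = - \frac{1}{2}$ ($q{\left(c,u \right)} = \frac{1}{8} \left(-4\right) = - \frac{1}{2}$)
$B = -1$
$F = -36$ ($F = 3 \left(-3\right) \left(4 + 0\right) = \left(-9\right) 4 = -36$)
$j = -36$
$l = \frac{1}{18} \approx 0.055556$
$\left(l - j\right) q{\left(-26,21 \right)} = \left(\frac{1}{18} - -36\right) \left(- \frac{1}{2}\right) = \left(\frac{1}{18} + 36\right) \left(- \frac{1}{2}\right) = \frac{649}{18} \left(- \frac{1}{2}\right) = - \frac{649}{36}$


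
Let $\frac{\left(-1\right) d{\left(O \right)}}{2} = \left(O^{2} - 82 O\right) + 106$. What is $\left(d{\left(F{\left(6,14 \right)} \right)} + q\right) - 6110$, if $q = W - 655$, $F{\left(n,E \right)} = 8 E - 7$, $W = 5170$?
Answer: $-6637$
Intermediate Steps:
$F{\left(n,E \right)} = -7 + 8 E$
$d{\left(O \right)} = -212 - 2 O^{2} + 164 O$ ($d{\left(O \right)} = - 2 \left(\left(O^{2} - 82 O\right) + 106\right) = - 2 \left(106 + O^{2} - 82 O\right) = -212 - 2 O^{2} + 164 O$)
$q = 4515$ ($q = 5170 - 655 = 4515$)
$\left(d{\left(F{\left(6,14 \right)} \right)} + q\right) - 6110 = \left(\left(-212 - 2 \left(-7 + 8 \cdot 14\right)^{2} + 164 \left(-7 + 8 \cdot 14\right)\right) + 4515\right) - 6110 = \left(\left(-212 - 2 \left(-7 + 112\right)^{2} + 164 \left(-7 + 112\right)\right) + 4515\right) - 6110 = \left(\left(-212 - 2 \cdot 105^{2} + 164 \cdot 105\right) + 4515\right) - 6110 = \left(\left(-212 - 22050 + 17220\right) + 4515\right) - 6110 = \left(-5042 + 4515\right) - 6110 = -527 - 6110 = -6637$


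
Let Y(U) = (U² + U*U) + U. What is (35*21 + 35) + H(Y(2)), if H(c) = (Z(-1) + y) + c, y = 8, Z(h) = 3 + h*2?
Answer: 789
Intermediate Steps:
Z(h) = 3 + 2*h
Y(U) = U + 2*U² (Y(U) = (U² + U²) + U = 2*U² + U = U + 2*U²)
H(c) = 9 + c (H(c) = ((3 + 2*(-1)) + 8) + c = ((3 - 2) + 8) + c = (1 + 8) + c = 9 + c)
(35*21 + 35) + H(Y(2)) = (35*21 + 35) + (9 + 2*(1 + 2*2)) = (735 + 35) + (9 + 2*(1 + 4)) = 770 + (9 + 2*5) = 770 + (9 + 10) = 770 + 19 = 789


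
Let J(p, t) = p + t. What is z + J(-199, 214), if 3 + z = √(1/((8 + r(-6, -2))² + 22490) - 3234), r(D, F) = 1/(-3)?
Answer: 12 + I*√133189822963263/202939 ≈ 12.0 + 56.868*I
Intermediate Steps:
r(D, F) = -⅓
z = -3 + I*√133189822963263/202939 (z = -3 + √(1/((8 - ⅓)² + 22490) - 3234) = -3 + √(1/((23/3)² + 22490) - 3234) = -3 + √(1/(529/9 + 22490) - 3234) = -3 + √(1/(202939/9) - 3234) = -3 + √(9/202939 - 3234) = -3 + √(-656304717/202939) = -3 + I*√133189822963263/202939 ≈ -3.0 + 56.868*I)
z + J(-199, 214) = (-3 + I*√133189822963263/202939) + (-199 + 214) = (-3 + I*√133189822963263/202939) + 15 = 12 + I*√133189822963263/202939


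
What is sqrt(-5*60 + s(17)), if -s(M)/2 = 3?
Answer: 3*I*sqrt(34) ≈ 17.493*I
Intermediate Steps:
s(M) = -6 (s(M) = -2*3 = -6)
sqrt(-5*60 + s(17)) = sqrt(-5*60 - 6) = sqrt(-300 - 6) = sqrt(-306) = 3*I*sqrt(34)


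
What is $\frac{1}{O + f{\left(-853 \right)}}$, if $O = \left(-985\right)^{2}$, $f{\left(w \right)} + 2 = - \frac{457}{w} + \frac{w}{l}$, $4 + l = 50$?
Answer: $\frac{39238}{38068903487} \approx 1.0307 \cdot 10^{-6}$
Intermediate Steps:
$l = 46$ ($l = -4 + 50 = 46$)
$f{\left(w \right)} = -2 - \frac{457}{w} + \frac{w}{46}$ ($f{\left(w \right)} = -2 + \left(- \frac{457}{w} + \frac{w}{46}\right) = -2 - \frac{457}{w} + \frac{w}{46}$)
$O = 970225$
$\frac{1}{O + f{\left(-853 \right)}} = \frac{1}{970225 - \left(\frac{945}{46} - \frac{457}{853}\right)} = \frac{1}{970225 - \frac{785063}{39238}} = \frac{1}{\frac{38068903487}{39238}} = \frac{39238}{38068903487}$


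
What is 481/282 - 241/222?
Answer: 3235/5217 ≈ 0.62009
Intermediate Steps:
481/282 - 241/222 = 3235/5217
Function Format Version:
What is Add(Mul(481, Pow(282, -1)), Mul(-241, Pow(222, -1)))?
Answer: Rational(3235, 5217) ≈ 0.62009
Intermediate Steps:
Add(Mul(481, Pow(282, -1)), Mul(-241, Pow(222, -1))) = Add(Mul(481, Rational(1, 282)), Mul(-241, Rational(1, 222))) = Add(Rational(481, 282), Rational(-241, 222)) = Rational(3235, 5217)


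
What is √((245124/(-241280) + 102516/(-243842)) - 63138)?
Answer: I*√213432433387888050984570/1838568680 ≈ 251.28*I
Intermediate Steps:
√((245124/(-241280) + 102516/(-243842)) - 63138) = √((245124*(-1/241280) + 102516*(-1/243842)) - 63138) = √((-61281/60320 - 51258/121921) - 63138) = √(-10563323361/7354274720 - 63138) = √(-464344760594721/7354274720) = I*√213432433387888050984570/1838568680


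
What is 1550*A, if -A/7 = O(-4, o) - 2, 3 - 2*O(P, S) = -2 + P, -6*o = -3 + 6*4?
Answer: -27125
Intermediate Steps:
o = -7/2 (o = -(-3 + 6*4)/6 = -(-3 + 24)/6 = -⅙*21 = -7/2 ≈ -3.5000)
O(P, S) = 5/2 - P/2 (O(P, S) = 3/2 - (-2 + P)/2 = 3/2 + (1 - P/2) = 5/2 - P/2)
A = -35/2 (A = -7*((5/2 - ½*(-4)) - 2) = -7*((5/2 + 2) - 2) = -7*(9/2 - 2) = -7*5/2 = -35/2 ≈ -17.500)
1550*A = 1550*(-35/2) = -27125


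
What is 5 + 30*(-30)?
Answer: -895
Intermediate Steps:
5 + 30*(-30) = 5 - 900 = -895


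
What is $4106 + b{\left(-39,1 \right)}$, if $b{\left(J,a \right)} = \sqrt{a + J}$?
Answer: $4106 + i \sqrt{38} \approx 4106.0 + 6.1644 i$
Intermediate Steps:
$b{\left(J,a \right)} = \sqrt{J + a}$
$4106 + b{\left(-39,1 \right)} = 4106 + \sqrt{-39 + 1} = 4106 + \sqrt{-38} = 4106 + i \sqrt{38}$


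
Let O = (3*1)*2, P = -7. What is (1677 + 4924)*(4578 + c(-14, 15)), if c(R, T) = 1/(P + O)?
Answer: 30212777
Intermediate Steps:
O = 6 (O = 3*2 = 6)
c(R, T) = -1 (c(R, T) = 1/(-7 + 6) = 1/(-1) = -1)
(1677 + 4924)*(4578 + c(-14, 15)) = (1677 + 4924)*(4578 - 1) = 6601*4577 = 30212777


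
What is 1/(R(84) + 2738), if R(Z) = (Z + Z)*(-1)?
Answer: 1/2570 ≈ 0.00038911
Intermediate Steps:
R(Z) = -2*Z (R(Z) = (2*Z)*(-1) = -2*Z)
1/(R(84) + 2738) = 1/(-2*84 + 2738) = 1/(-168 + 2738) = 1/2570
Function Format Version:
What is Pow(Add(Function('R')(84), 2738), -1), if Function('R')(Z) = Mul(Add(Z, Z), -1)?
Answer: Rational(1, 2570) ≈ 0.00038911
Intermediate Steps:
Function('R')(Z) = Mul(-2, Z) (Function('R')(Z) = Mul(Mul(2, Z), -1) = Mul(-2, Z))
Pow(Add(Function('R')(84), 2738), -1) = Pow(Add(Mul(-2, 84), 2738), -1) = Pow(Add(-168, 2738), -1) = Pow(2570, -1) = Rational(1, 2570)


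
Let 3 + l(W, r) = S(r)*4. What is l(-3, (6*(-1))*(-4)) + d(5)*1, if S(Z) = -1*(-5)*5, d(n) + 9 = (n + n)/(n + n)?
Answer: 89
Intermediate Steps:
d(n) = -8 (d(n) = -9 + (n + n)/(n + n) = -9 + (2*n)/((2*n)) = -9 + (2*n)*(1/(2*n)) = -9 + 1 = -8)
S(Z) = 25 (S(Z) = 5*5 = 25)
l(W, r) = 97 (l(W, r) = -3 + 25*4 = -3 + 100 = 97)
l(-3, (6*(-1))*(-4)) + d(5)*1 = 97 - 8*1 = 97 - 8 = 89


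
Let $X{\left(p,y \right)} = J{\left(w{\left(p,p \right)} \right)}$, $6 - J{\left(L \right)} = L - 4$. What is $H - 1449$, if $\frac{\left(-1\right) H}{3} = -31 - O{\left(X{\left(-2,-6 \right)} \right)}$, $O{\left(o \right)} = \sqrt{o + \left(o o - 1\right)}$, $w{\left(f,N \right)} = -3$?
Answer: $-1356 + 3 \sqrt{181} \approx -1315.6$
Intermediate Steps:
$J{\left(L \right)} = 10 - L$ ($J{\left(L \right)} = 6 - \left(L - 4\right) = 6 - \left(-4 + L\right) = 10 - L$)
$X{\left(p,y \right)} = 13$ ($X{\left(p,y \right)} = 10 - -3 = 10 + 3 = 13$)
$O{\left(o \right)} = \sqrt{-1 + o + o^{2}}$ ($O{\left(o \right)} = \sqrt{o + \left(o^{2} - 1\right)} = \sqrt{o + \left(-1 + o^{2}\right)} = \sqrt{-1 + o + o^{2}}$)
$H = 93 + 3 \sqrt{181}$ ($H = - 3 \left(-31 - \sqrt{-1 + 13 + 13^{2}}\right) = - 3 \left(-31 - \sqrt{-1 + 13 + 169}\right) = - 3 \left(-31 - \sqrt{181}\right) = 93 + 3 \sqrt{181} \approx 133.36$)
$H - 1449 = \left(93 + 3 \sqrt{181}\right) - 1449 = -1356 + 3 \sqrt{181}$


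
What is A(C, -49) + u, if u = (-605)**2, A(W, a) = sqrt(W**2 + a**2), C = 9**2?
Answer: 366025 + sqrt(8962) ≈ 3.6612e+5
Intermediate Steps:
C = 81
u = 366025
A(C, -49) + u = sqrt(81**2 + (-49)**2) + 366025 = sqrt(6561 + 2401) + 366025 = sqrt(8962) + 366025 = 366025 + sqrt(8962)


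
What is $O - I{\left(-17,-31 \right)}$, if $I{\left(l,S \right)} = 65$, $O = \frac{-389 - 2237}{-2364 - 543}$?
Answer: $- \frac{186329}{2907} \approx -64.097$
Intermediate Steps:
$O = \frac{2626}{2907}$ ($O = - \frac{2626}{-2907} = \left(-2626\right) \left(- \frac{1}{2907}\right) = \frac{2626}{2907} \approx 0.90334$)
$O - I{\left(-17,-31 \right)} = \frac{2626}{2907} - 65 = - \frac{186329}{2907}$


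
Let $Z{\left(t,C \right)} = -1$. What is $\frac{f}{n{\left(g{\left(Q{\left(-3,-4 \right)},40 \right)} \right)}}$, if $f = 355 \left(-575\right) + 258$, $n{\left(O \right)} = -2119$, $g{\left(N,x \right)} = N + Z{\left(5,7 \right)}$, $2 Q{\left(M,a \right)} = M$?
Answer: $\frac{203867}{2119} \approx 96.209$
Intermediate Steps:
$Q{\left(M,a \right)} = \frac{M}{2}$
$g{\left(N,x \right)} = -1 + N$ ($g{\left(N,x \right)} = N - 1 = -1 + N$)
$f = -203867$ ($f = -204125 + 258 = -203867$)
$\frac{f}{n{\left(g{\left(Q{\left(-3,-4 \right)},40 \right)} \right)}} = - \frac{203867}{-2119} = \left(-203867\right) \left(- \frac{1}{2119}\right) = \frac{203867}{2119}$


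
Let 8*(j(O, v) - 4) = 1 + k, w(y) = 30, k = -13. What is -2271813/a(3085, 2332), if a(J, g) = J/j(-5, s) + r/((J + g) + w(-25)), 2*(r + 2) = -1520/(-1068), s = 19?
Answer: -3304008964737/1794666322 ≈ -1841.0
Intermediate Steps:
j(O, v) = 5/2 (j(O, v) = 4 + (1 - 13)/8 = 4 + (⅛)*(-12) = 4 - 3/2 = 5/2)
r = -344/267 (r = -2 + (-1520/(-1068))/2 = -2 + (-1520*(-1/1068))/2 = -2 + (½)*(380/267) = -2 + 190/267 = -344/267 ≈ -1.2884)
a(J, g) = -344/(267*(30 + J + g)) + 2*J/5 (a(J, g) = J/(5/2) - 344/(267*((J + g) + 30)) = J*(⅖) - 344/(267*(30 + J + g)) = 2*J/5 - 344/(267*(30 + J + g)) = -344/(267*(30 + J + g)) + 2*J/5)
-2271813/a(3085, 2332) = -2271813*1335*(30 + 3085 + 2332)/(2*(-860 + 267*3085² + 8010*3085 + 267*3085*2332)) = -2271813*7271745/(2*(-860 + 267*9517225 + 24710850 + 1920856740)) = -2271813*7271745/(2*(-860 + 2541099075 + 24710850 + 1920856740)) = -2271813/((2/1335)*(1/5447)*4486665805) = -2271813/1794666322/1454349 = -2271813*1454349/1794666322 = -3304008964737/1794666322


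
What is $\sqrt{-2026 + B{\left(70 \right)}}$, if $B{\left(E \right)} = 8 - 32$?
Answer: $5 i \sqrt{82} \approx 45.277 i$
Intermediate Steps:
$B{\left(E \right)} = -24$ ($B{\left(E \right)} = 8 - 32 = -24$)
$\sqrt{-2026 + B{\left(70 \right)}} = \sqrt{-2026 - 24} = \sqrt{-2050} = 5 i \sqrt{82}$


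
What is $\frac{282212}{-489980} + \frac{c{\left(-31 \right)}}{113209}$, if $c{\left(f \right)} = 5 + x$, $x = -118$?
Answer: $- \frac{8001076512}{13867536455} \approx -0.57696$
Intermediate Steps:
$c{\left(f \right)} = -113$ ($c{\left(f \right)} = 5 - 118 = -113$)
$\frac{282212}{-489980} + \frac{c{\left(-31 \right)}}{113209} = \frac{282212}{-489980} - \frac{113}{113209} = 282212 \left(- \frac{1}{489980}\right) - \frac{113}{113209} = - \frac{70553}{122495} - \frac{113}{113209} = - \frac{8001076512}{13867536455}$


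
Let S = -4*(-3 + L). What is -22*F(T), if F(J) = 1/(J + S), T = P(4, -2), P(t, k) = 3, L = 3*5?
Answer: 22/45 ≈ 0.48889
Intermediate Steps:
L = 15
S = -48 (S = -4*(-3 + 15) = -4*12 = -48)
T = 3
F(J) = 1/(-48 + J) (F(J) = 1/(J - 48) = 1/(-48 + J))
-22*F(T) = -22/(-48 + 3) = -22/(-45) = -22*(-1/45) = 22/45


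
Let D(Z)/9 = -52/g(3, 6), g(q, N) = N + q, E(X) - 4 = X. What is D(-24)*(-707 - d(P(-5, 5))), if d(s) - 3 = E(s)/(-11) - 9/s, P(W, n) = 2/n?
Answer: 178646/5 ≈ 35729.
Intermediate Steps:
E(X) = 4 + X
d(s) = 29/11 - 9/s - s/11 (d(s) = 3 + ((4 + s)/(-11) - 9/s) = 3 + ((4 + s)*(-1/11) - 9/s) = 3 + ((-4/11 - s/11) - 9/s) = 3 + (-4/11 - 9/s - s/11) = 29/11 - 9/s - s/11)
D(Z) = -52 (D(Z) = 9*(-52/(6 + 3)) = 9*(-52/9) = -52)
D(-24)*(-707 - d(P(-5, 5))) = -52*(-707 - (-99 + (2/5)*(29 - 2/5))/(11*(2/5))) = -52*(-707 - (-99 + (2*(⅕))*(29 - 2/5))/(11*(2*(⅕)))) = -52*(-707 - (-99 + 2*(29 - 1*⅖)/5)/(11*⅖)) = -52*(-707 - 5*(-99 + 2*(29 - ⅖)/5)/(11*2)) = -52*(-707 - 5*(-99 + (⅖)*(143/5))/(11*2)) = -52*(-707 - 5*(-99 + 286/25)/(11*2)) = -52*(-707 - 5*(-2189)/(11*2*25)) = -52*(-707 - 1*(-199/10)) = -52*(-707 + 199/10) = -52*(-6871/10) = 178646/5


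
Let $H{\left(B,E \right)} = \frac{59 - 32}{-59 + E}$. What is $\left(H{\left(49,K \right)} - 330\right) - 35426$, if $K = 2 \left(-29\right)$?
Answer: $- \frac{464831}{13} \approx -35756.0$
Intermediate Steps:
$K = -58$
$H{\left(B,E \right)} = \frac{27}{-59 + E}$
$\left(H{\left(49,K \right)} - 330\right) - 35426 = \left(\frac{27}{-59 - 58} - 330\right) - 35426 = \left(\frac{27}{-117} - 330\right) - 35426 = \left(27 \left(- \frac{1}{117}\right) - 330\right) - 35426 = \left(- \frac{3}{13} - 330\right) - 35426 = - \frac{4293}{13} - 35426 = - \frac{464831}{13}$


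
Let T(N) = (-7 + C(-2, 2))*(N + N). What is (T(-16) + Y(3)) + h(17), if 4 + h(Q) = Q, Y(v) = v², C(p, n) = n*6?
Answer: -138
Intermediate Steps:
C(p, n) = 6*n
T(N) = 10*N (T(N) = (-7 + 6*2)*(N + N) = (-7 + 12)*(2*N) = 5*(2*N) = 10*N)
h(Q) = -4 + Q
(T(-16) + Y(3)) + h(17) = (10*(-16) + 3²) + (-4 + 17) = (-160 + 9) + 13 = -151 + 13 = -138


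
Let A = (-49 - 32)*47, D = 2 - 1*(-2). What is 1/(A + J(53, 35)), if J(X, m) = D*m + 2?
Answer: -1/3665 ≈ -0.00027285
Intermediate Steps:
D = 4 (D = 2 + 2 = 4)
A = -3807 (A = -81*47 = -3807)
J(X, m) = 2 + 4*m (J(X, m) = 4*m + 2 = 2 + 4*m)
1/(A + J(53, 35)) = 1/(-3807 + (2 + 4*35)) = 1/(-3807 + (2 + 140)) = 1/(-3807 + 142) = 1/(-3665) = -1/3665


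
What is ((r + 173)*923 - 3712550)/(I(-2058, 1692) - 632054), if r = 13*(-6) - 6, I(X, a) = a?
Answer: 3630403/630362 ≈ 5.7592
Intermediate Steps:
r = -84 (r = -78 - 6 = -84)
((r + 173)*923 - 3712550)/(I(-2058, 1692) - 632054) = ((-84 + 173)*923 - 3712550)/(1692 - 632054) = (89*923 - 3712550)/(-630362) = (82147 - 3712550)*(-1/630362) = -3630403*(-1/630362) = 3630403/630362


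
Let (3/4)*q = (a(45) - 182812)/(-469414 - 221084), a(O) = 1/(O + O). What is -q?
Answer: -16453079/46608615 ≈ -0.35300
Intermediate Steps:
a(O) = 1/(2*O)
q = 16453079/46608615 (q = 4*(((½)/45 - 182812)/(-469414 - 221084))/3 = 4*(((½)*(1/45) - 182812)/(-690498))/3 = 4*((1/90 - 182812)*(-1/690498))/3 = 4*(-16453079/90*(-1/690498))/3 = (4/3)*(16453079/62144820) = 16453079/46608615 ≈ 0.35300)
-q = -1*16453079/46608615 = -16453079/46608615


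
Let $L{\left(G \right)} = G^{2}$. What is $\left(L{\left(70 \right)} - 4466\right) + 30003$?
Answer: $30437$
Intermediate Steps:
$\left(L{\left(70 \right)} - 4466\right) + 30003 = \left(70^{2} - 4466\right) + 30003 = \left(4900 - 4466\right) + 30003 = 434 + 30003 = 30437$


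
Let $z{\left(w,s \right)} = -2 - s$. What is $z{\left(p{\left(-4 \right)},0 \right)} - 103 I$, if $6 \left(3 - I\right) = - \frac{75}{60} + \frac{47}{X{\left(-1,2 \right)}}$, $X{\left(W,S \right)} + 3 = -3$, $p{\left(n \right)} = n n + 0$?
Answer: $- \frac{33619}{72} \approx -466.93$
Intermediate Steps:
$p{\left(n \right)} = n^{2}$ ($p{\left(n \right)} = n^{2} + 0 = n^{2}$)
$X{\left(W,S \right)} = -6$ ($X{\left(W,S \right)} = -3 - 3 = -6$)
$I = \frac{325}{72}$ ($I = 3 - \frac{- \frac{75}{60} + \frac{47}{-6}}{6} = 3 - \frac{\left(-75\right) \frac{1}{60} + 47 \left(- \frac{1}{6}\right)}{6} = 3 - \frac{- \frac{5}{4} - \frac{47}{6}}{6} = 3 - - \frac{109}{72} = 3 + \frac{109}{72} = \frac{325}{72} \approx 4.5139$)
$z{\left(p{\left(-4 \right)},0 \right)} - 103 I = \left(-2 - 0\right) - \frac{33475}{72} = \left(-2 + 0\right) - \frac{33475}{72} = -2 - \frac{33475}{72} = - \frac{33619}{72}$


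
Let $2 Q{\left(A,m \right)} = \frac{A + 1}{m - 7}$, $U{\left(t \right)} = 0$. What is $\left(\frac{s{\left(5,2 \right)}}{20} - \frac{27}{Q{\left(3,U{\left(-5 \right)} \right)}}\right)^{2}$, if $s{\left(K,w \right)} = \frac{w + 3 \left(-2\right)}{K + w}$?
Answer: $\frac{43731769}{4900} \approx 8924.8$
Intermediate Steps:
$Q{\left(A,m \right)} = \frac{1 + A}{2 \left(-7 + m\right)}$ ($Q{\left(A,m \right)} = \frac{\left(A + 1\right) \frac{1}{m - 7}}{2} = \frac{\left(1 + A\right) \frac{1}{-7 + m}}{2} = \frac{\frac{1}{-7 + m} \left(1 + A\right)}{2} = \frac{1 + A}{2 \left(-7 + m\right)}$)
$s{\left(K,w \right)} = \frac{-6 + w}{K + w}$ ($s{\left(K,w \right)} = \frac{w - 6}{K + w} = \frac{-6 + w}{K + w}$)
$\left(\frac{s{\left(5,2 \right)}}{20} - \frac{27}{Q{\left(3,U{\left(-5 \right)} \right)}}\right)^{2} = \left(\frac{\frac{1}{5 + 2} \left(-6 + 2\right)}{20} - \frac{27}{\frac{1}{2} \frac{1}{-7 + 0} \left(1 + 3\right)}\right)^{2} = \left(\frac{1}{7} \left(-4\right) \frac{1}{20} - \frac{27}{\frac{1}{2} \frac{1}{-7} \cdot 4}\right)^{2} = \left(\frac{1}{7} \left(-4\right) \frac{1}{20} - \frac{27}{\frac{1}{2} \left(- \frac{1}{7}\right) 4}\right)^{2} = \left(\left(- \frac{4}{7}\right) \frac{1}{20} - \frac{27}{- \frac{2}{7}}\right)^{2} = \left(- \frac{1}{35} - - \frac{189}{2}\right)^{2} = \left(- \frac{1}{35} + \frac{189}{2}\right)^{2} = \left(\frac{6613}{70}\right)^{2} = \frac{43731769}{4900}$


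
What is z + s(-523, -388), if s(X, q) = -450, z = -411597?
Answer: -412047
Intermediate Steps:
z + s(-523, -388) = -411597 - 450 = -412047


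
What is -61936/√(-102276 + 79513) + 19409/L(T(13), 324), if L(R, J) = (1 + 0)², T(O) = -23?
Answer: 19409 + 61936*I*√22763/22763 ≈ 19409.0 + 410.51*I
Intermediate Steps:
L(R, J) = 1 (L(R, J) = 1² = 1)
-61936/√(-102276 + 79513) + 19409/L(T(13), 324) = -61936/√(-102276 + 79513) + 19409/1 = -61936*(-I*√22763/22763) + 19409*1 = -61936*(-I*√22763/22763) + 19409 = -(-61936)*I*√22763/22763 + 19409 = 61936*I*√22763/22763 + 19409 = 19409 + 61936*I*√22763/22763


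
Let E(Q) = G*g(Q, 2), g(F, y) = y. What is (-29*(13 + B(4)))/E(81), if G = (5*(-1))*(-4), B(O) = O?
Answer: -493/40 ≈ -12.325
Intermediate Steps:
G = 20 (G = -5*(-4) = 20)
E(Q) = 40 (E(Q) = 20*2 = 40)
(-29*(13 + B(4)))/E(81) = -29*(13 + 4)/40 = -29*17*(1/40) = -493*1/40 = -493/40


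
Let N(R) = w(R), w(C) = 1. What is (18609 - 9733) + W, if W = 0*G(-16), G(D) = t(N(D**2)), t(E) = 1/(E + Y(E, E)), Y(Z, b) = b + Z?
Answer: 8876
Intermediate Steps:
Y(Z, b) = Z + b
N(R) = 1
t(E) = 1/(3*E) (t(E) = 1/(E + (E + E)) = 1/(E + 2*E) = 1/(3*E))
G(D) = 1/3 (G(D) = (1/3)/1 = (1/3)*1 = 1/3)
W = 0 (W = 0*(1/3) = 0)
(18609 - 9733) + W = (18609 - 9733) + 0 = 8876 + 0 = 8876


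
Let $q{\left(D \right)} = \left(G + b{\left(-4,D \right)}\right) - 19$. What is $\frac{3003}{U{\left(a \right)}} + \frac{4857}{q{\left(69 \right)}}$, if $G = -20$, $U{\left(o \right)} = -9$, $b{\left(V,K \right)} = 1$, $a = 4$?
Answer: $- \frac{52609}{114} \approx -461.48$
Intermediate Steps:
$q{\left(D \right)} = -38$ ($q{\left(D \right)} = \left(-20 + 1\right) - 19 = -19 - 19 = -38$)
$\frac{3003}{U{\left(a \right)}} + \frac{4857}{q{\left(69 \right)}} = \frac{3003}{-9} + \frac{4857}{-38} = 3003 \left(- \frac{1}{9}\right) + 4857 \left(- \frac{1}{38}\right) = - \frac{1001}{3} - \frac{4857}{38} = - \frac{52609}{114}$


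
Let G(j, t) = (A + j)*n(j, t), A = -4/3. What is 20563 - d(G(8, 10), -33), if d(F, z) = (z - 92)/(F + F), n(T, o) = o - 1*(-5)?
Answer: 164509/8 ≈ 20564.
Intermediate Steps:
n(T, o) = 5 + o (n(T, o) = o + 5 = 5 + o)
A = -4/3 (A = -4*⅓ = -4/3 ≈ -1.3333)
G(j, t) = (5 + t)*(-4/3 + j) (G(j, t) = (-4/3 + j)*(5 + t) = (5 + t)*(-4/3 + j))
d(F, z) = (-92 + z)/(2*F) (d(F, z) = (-92 + z)/((2*F)) = (-92 + z)*(1/(2*F)) = (-92 + z)/(2*F))
20563 - d(G(8, 10), -33) = 20563 - (-92 - 33)/(2*((-4 + 3*8)*(5 + 10)/3)) = 20563 - (-125)/(2*((⅓)*(-4 + 24)*15)) = 20563 - (-125)/(2*((⅓)*20*15)) = 20563 - (-125)/(2*100) = 20563 - 1*(-5/8) = 20563 + 5/8 = 164509/8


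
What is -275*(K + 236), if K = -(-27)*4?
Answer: -94600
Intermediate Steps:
K = 108 (K = -1*(-108) = 108)
-275*(K + 236) = -275*(108 + 236) = -275*344 = -94600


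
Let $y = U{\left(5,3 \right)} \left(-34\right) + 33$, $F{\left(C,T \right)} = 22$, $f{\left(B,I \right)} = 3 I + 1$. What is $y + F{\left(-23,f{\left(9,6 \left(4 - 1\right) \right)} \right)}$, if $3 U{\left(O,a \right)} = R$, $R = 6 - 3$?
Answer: $21$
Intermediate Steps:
$R = 3$
$U{\left(O,a \right)} = 1$ ($U{\left(O,a \right)} = \frac{1}{3} \cdot 3 = 1$)
$f{\left(B,I \right)} = 1 + 3 I$
$y = -1$ ($y = 1 \left(-34\right) + 33 = -34 + 33 = -1$)
$y + F{\left(-23,f{\left(9,6 \left(4 - 1\right) \right)} \right)} = -1 + 22 = 21$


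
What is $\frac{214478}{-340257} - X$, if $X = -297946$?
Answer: $\frac{101377997644}{340257} \approx 2.9795 \cdot 10^{5}$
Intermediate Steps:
$\frac{214478}{-340257} - X = \frac{214478}{-340257} - -297946 = 214478 \left(- \frac{1}{340257}\right) + 297946 = - \frac{214478}{340257} + 297946 = \frac{101377997644}{340257}$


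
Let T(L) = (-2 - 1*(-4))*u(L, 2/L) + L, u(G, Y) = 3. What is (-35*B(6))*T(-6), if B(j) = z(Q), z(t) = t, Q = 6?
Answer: 0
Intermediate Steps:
B(j) = 6
T(L) = 6 + L (T(L) = (-2 - 1*(-4))*3 + L = (-2 + 4)*3 + L = 2*3 + L = 6 + L)
(-35*B(6))*T(-6) = (-35*6)*(6 - 6) = -210*0 = 0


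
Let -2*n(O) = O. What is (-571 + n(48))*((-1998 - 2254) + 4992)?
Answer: -440300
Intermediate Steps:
n(O) = -O/2
(-571 + n(48))*((-1998 - 2254) + 4992) = (-571 - ½*48)*((-1998 - 2254) + 4992) = (-571 - 24)*(-4252 + 4992) = -595*740 = -440300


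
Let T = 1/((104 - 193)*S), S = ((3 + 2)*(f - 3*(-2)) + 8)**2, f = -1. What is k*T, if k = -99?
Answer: 1/979 ≈ 0.0010215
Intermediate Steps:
S = 1089 (S = ((3 + 2)*(-1 - 3*(-2)) + 8)**2 = (5*(-1 + 6) + 8)**2 = (5*5 + 8)**2 = (25 + 8)**2 = 33**2 = 1089)
T = -1/96921 (T = 1/((104 - 193)*1089) = (1/1089)/(-89) = -1/89*1/1089 = -1/96921 ≈ -1.0318e-5)
k*T = -99*(-1/96921) = 1/979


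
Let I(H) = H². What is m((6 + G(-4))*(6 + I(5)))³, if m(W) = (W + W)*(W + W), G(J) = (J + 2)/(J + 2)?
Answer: 6682490916222016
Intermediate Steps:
G(J) = 1 (G(J) = (2 + J)/(2 + J) = 1)
m(W) = 4*W² (m(W) = (2*W)*(2*W) = 4*W²)
m((6 + G(-4))*(6 + I(5)))³ = (4*((6 + 1)*(6 + 5²))²)³ = (4*(7*(6 + 25))²)³ = (4*(7*31)²)³ = (4*217²)³ = (4*47089)³ = 188356³ = 6682490916222016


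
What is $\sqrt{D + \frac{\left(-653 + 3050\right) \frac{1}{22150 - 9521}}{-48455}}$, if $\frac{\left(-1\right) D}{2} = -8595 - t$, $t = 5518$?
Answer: $\frac{\sqrt{10569743772646176760235}}{611938195} \approx 168.01$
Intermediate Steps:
$D = 28226$ ($D = - 2 \left(-8595 - 5518\right) = \left(-2\right) \left(-14113\right) = 28226$)
$\sqrt{D + \frac{\left(-653 + 3050\right) \frac{1}{22150 - 9521}}{-48455}} = \sqrt{28226 + \frac{\left(-653 + 3050\right) \frac{1}{22150 - 9521}}{-48455}} = \sqrt{28226 + \frac{2397}{12629} \left(- \frac{1}{48455}\right)} = \sqrt{28226 - \frac{2397}{611938195}} = \sqrt{\frac{17272567489673}{611938195}} = \frac{\sqrt{10569743772646176760235}}{611938195}$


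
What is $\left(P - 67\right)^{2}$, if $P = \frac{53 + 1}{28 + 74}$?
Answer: $\frac{1276900}{289} \approx 4418.3$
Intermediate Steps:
$P = \frac{9}{17}$ ($P = \frac{54}{102} = 54 \cdot \frac{1}{102} = \frac{9}{17} \approx 0.52941$)
$\left(P - 67\right)^{2} = \left(\frac{9}{17} - 67\right)^{2} = \left(- \frac{1130}{17}\right)^{2} = \frac{1276900}{289}$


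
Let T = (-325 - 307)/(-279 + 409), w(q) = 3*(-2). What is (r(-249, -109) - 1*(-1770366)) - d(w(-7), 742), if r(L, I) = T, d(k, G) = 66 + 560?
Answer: 115032784/65 ≈ 1.7697e+6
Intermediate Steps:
w(q) = -6
T = -316/65 (T = -632/130 = -632*1/130 = -316/65 ≈ -4.8615)
d(k, G) = 626
r(L, I) = -316/65
(r(-249, -109) - 1*(-1770366)) - d(w(-7), 742) = (-316/65 - 1*(-1770366)) - 1*626 = (-316/65 + 1770366) - 626 = 115073474/65 - 626 = 115032784/65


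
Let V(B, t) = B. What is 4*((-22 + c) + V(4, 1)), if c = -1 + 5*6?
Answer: 44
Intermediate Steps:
c = 29 (c = -1 + 30 = 29)
4*((-22 + c) + V(4, 1)) = 4*((-22 + 29) + 4) = 4*(7 + 4) = 4*11 = 44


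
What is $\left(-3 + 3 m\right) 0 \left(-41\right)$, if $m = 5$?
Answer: $0$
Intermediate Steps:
$\left(-3 + 3 m\right) 0 \left(-41\right) = \left(-3 + 3 \cdot 5\right) 0 \left(-41\right) = \left(-3 + 15\right) 0 \left(-41\right) = 12 \cdot 0 \left(-41\right) = 0 \left(-41\right) = 0$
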